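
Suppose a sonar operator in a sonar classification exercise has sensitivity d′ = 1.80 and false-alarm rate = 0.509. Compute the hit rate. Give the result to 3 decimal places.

z(false-alarm rate) = z(0.509) = 0.0226
z(H) = z(FA) + d' = 0.0226 + 1.80 = 1.8226
hit rate = Φ(1.8226) = 0.9658

hit rate = 0.966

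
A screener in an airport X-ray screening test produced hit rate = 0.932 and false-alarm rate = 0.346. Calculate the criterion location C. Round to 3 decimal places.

Φ⁻¹(H) = 1.4909
Φ⁻¹(FA) = -0.3961
c = −½·[z(H) + z(FA)] = −0.5 × (1.4909 + (-0.3961)) = -0.5474

C = -0.547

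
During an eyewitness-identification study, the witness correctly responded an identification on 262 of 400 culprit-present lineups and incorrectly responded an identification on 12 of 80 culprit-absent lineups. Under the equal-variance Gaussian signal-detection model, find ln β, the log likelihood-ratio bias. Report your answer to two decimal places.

H = 262/400 = 0.6550
FA = 12/80 = 0.1500
Φ⁻¹(0.6550) = 0.399, Φ⁻¹(0.1500) = -1.036
ln β = −½·[z(H)² − z(FA)²] = −0.5 × (0.159 − 1.073) = 0.457

ln β = 0.46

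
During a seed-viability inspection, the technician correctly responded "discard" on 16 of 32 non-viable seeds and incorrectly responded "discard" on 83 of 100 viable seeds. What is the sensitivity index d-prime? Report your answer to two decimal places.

H = 16/32 = 0.5000
FA = 83/100 = 0.8300
z(0.5000) = 0.000, z(0.8300) = 0.954
d' = z(H) − z(FA) = 0.000 − 0.954 = -0.954

d-prime = -0.95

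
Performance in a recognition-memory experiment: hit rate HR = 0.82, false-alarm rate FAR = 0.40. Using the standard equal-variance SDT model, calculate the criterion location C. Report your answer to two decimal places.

z(H) = z(0.82) = 0.9154
z(FA) = z(0.40) = -0.2533
c = −½·[z(H) + z(FA)] = −0.5 × (0.9154 + (-0.2533)) = -0.33105
c < 0: the participant has a liberal response bias.

C = -0.33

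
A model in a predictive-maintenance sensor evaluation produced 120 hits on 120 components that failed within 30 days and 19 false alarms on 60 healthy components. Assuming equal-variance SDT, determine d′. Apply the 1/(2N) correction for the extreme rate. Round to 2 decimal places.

d′ = 3.12

The hit rate is 120/120 = 1, so apply the 1/(2N) correction: H → 1 − 1/(2·120) = 0.99583.
z(H) = z(0.99583) = 2.638
z(FA) = z(0.31667) = -0.477
d' = 2.638 − (-0.477) = 3.115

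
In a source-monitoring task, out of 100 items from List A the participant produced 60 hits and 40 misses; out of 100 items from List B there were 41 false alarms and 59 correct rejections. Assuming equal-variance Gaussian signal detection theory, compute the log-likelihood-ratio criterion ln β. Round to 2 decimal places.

H = 60/100 = 0.6000
FA = 41/100 = 0.4100
Φ⁻¹(H) = Φ⁻¹(0.6000) = 0.253
Φ⁻¹(FA) = Φ⁻¹(0.4100) = -0.228
ln β = −½·[z(H)² − z(FA)²] = −0.5 × (0.064 − 0.052) = -0.006

ln β = -0.01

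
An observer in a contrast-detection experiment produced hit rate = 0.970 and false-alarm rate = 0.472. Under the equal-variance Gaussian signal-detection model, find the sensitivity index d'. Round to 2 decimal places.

z(0.970) = 1.881, z(0.472) = -0.070
d' = z(H) − z(FA) = 1.881 − (-0.070) = 1.951

d' = 1.95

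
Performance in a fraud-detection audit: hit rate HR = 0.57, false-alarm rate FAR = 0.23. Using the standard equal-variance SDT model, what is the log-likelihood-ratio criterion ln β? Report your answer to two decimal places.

z(0.57) = 0.176, z(0.23) = -0.739
ln β = −½·[z(H)² − z(FA)²] = −0.5 × (0.031 − 0.546) = 0.2575

ln β = 0.26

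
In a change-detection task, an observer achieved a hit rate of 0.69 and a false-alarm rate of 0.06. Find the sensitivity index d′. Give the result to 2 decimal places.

z(0.69) = 0.4959, z(0.06) = -1.5548
d' = z(H) − z(FA) = 0.4959 − (-1.5548) = 2.0507

d′ = 2.05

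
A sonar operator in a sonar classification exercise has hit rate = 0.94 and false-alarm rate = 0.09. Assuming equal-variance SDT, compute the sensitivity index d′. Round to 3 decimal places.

z(H) = z(0.94) = 1.5548
z(FA) = z(0.09) = -1.3408
d' = z(H) − z(FA) = 1.5548 − (-1.3408) = 2.8956

d′ = 2.896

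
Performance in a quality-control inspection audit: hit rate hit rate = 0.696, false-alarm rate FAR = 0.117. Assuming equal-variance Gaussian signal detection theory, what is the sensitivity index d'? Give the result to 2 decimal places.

d' = 1.70

z(H) = 0.5129
z(FA) = -1.1901
d' = z(H) − z(FA) = 0.5129 − (-1.1901) = 1.7030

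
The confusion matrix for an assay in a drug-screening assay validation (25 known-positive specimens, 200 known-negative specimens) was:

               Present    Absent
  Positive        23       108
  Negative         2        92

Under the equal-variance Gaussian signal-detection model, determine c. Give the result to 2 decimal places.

H = 23/25 = 0.9200
FA = 108/200 = 0.5400
Φ⁻¹(H) = Φ⁻¹(0.9200) = 1.4051
Φ⁻¹(FA) = Φ⁻¹(0.5400) = 0.1004
c = −½·[z(H) + z(FA)] = −0.5 × (1.4051 + 0.1004) = -0.75275
c < 0: the assay has a liberal response bias.

c = -0.75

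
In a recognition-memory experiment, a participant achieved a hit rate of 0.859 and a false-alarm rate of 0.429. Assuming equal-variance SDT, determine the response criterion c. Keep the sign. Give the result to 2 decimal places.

c = -0.45

z(H) = 1.076
z(FA) = -0.179
c = −½·[z(H) + z(FA)] = −0.5 × (1.076 + (-0.179)) = -0.4485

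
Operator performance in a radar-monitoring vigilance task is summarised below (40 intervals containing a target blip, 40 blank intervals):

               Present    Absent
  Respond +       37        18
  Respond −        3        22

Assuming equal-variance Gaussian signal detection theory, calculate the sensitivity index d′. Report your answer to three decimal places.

H = 37/40 = 0.9250
FA = 18/40 = 0.4500
z(H) = 1.4395
z(FA) = -0.1257
d' = z(H) − z(FA) = 1.4395 − (-0.1257) = 1.5652

d′ = 1.565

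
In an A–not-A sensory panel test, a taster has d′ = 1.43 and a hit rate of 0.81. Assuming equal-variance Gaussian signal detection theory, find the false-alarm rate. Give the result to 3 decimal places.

false-alarm rate = 0.290

z(hit rate) = z(0.81) = 0.8779
z(FA) = z(H) − d' = 0.8779 − 1.43 = -0.5521
false-alarm rate = Φ(-0.5521) = 0.2904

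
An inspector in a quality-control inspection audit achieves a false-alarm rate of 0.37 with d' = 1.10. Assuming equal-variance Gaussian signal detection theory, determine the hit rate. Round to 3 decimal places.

hit rate = 0.779

z(false-alarm rate) = z(0.37) = -0.3319
z(H) = z(FA) + d' = -0.3319 + 1.10 = 0.7681
hit rate = Φ(0.7681) = 0.7788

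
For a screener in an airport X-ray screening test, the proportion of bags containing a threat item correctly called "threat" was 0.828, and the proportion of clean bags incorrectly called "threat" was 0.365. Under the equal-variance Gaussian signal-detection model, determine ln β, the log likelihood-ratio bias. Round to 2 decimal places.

ln β = -0.39

z(H) = z(0.828) = 0.946
z(FA) = z(0.365) = -0.345
ln β = −½·[z(H)² − z(FA)²] = −0.5 × (0.895 − 0.119) = -0.388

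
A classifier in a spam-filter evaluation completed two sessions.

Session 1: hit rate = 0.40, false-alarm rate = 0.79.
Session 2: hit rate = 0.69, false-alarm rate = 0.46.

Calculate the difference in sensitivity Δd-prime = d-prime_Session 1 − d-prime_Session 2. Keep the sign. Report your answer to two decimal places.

Session 1: z(0.40) = -0.253, z(0.79) = 0.806, d' = -1.059
Session 2: z(0.69) = 0.496, z(0.46) = -0.100, d' = 0.596
Δd' = d'_Session 1 − d'_Session 2 = -1.059 − 0.596 = -1.655
Session 2 has the higher sensitivity.

Δd-prime = -1.66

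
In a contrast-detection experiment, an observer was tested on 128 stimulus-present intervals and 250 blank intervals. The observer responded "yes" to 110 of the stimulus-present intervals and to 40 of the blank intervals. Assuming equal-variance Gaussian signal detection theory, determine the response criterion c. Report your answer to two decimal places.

c = -0.04

H = 110/128 = 0.8594
FA = 40/250 = 0.1600
z(H) = z(0.8594) = 1.0776
z(FA) = z(0.1600) = -0.9945
c = −½·[z(H) + z(FA)] = −0.5 × (1.0776 + (-0.9945)) = -0.04155
c < 0: the observer has a liberal response bias.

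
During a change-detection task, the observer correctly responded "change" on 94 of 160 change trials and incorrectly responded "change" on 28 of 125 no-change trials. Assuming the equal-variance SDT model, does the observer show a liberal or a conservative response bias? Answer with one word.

conservative

z(H) = 0.221, z(FA) = -0.759
c = −½·(z(H) + z(FA)) = 0.269
c > 0 → conservative criterion (biased toward responding “no”).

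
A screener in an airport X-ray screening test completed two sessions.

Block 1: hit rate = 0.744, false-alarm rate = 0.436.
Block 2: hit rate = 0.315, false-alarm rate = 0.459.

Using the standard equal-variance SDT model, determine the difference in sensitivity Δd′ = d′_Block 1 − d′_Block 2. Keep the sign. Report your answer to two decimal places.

Δd′ = 1.20

Block 1: z(0.744) = 0.656, z(0.436) = -0.161, d' = 0.817
Block 2: z(0.315) = -0.482, z(0.459) = -0.103, d' = -0.379
Δd' = d'_Block 1 − d'_Block 2 = 0.817 − (-0.379) = 1.196
Block 1 has the higher sensitivity.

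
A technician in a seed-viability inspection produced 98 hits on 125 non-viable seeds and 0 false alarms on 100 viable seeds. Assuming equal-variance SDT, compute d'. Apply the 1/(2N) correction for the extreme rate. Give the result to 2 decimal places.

The false-alarm rate is 0/100 = 0, so apply the 1/(2N) correction: FA → 1/(2·100) = 0.00500.
z(H) = z(0.78400) = 0.786
z(FA) = z(0.00500) = -2.576
d' = 0.786 − (-2.576) = 3.362

d' = 3.36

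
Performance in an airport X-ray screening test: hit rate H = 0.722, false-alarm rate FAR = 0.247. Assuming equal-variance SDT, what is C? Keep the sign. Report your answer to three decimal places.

z(H) = z(0.722) = 0.5888
z(FA) = z(0.247) = -0.6840
c = −½·[z(H) + z(FA)] = −0.5 × (0.5888 + (-0.6840)) = 0.0476

C = 0.048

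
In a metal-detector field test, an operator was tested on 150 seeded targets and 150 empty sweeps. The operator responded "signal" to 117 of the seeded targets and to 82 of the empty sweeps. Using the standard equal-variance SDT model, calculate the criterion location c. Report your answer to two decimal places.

c = -0.44

H = 117/150 = 0.7800
FA = 82/150 = 0.5467
Φ⁻¹(0.7800) = 0.772, Φ⁻¹(0.5467) = 0.117
c = −½·[z(H) + z(FA)] = −0.5 × (0.772 + 0.117) = -0.4445
c < 0: the operator has a liberal response bias.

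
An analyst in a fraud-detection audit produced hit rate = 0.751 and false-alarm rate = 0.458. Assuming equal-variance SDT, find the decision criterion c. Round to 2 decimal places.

z(H) = 0.678
z(FA) = -0.105
c = −½·[z(H) + z(FA)] = −0.5 × (0.678 + (-0.105)) = -0.2865

c = -0.29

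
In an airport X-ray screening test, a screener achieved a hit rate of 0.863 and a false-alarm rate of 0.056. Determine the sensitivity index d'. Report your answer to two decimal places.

z(0.863) = 1.094, z(0.056) = -1.589
d' = z(H) − z(FA) = 1.094 − (-1.589) = 2.683

d' = 2.68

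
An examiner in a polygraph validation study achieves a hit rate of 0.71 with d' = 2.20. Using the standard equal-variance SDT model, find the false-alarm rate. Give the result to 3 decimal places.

z(hit rate) = z(0.71) = 0.5534
z(FA) = z(H) − d' = 0.5534 − 2.20 = -1.6466
false-alarm rate = Φ(-1.6466) = 0.0498

false-alarm rate = 0.050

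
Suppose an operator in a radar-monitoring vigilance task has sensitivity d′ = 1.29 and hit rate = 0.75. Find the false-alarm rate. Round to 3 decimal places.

false-alarm rate = 0.269

z(hit rate) = z(0.75) = 0.6745
z(FA) = z(H) − d' = 0.6745 − 1.29 = -0.6155
false-alarm rate = Φ(-0.6155) = 0.2691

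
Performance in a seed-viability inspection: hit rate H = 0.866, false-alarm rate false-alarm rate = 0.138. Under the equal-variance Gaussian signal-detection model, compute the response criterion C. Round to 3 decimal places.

C = -0.009

z(H) = 1.1077
z(FA) = -1.0893
c = −½·[z(H) + z(FA)] = −0.5 × (1.1077 + (-1.0893)) = -0.0092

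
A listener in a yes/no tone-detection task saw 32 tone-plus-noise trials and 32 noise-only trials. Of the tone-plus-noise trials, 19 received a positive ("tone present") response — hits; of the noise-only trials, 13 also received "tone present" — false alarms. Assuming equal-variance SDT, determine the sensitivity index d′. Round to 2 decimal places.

d′ = 0.47

H = 19/32 = 0.5938
FA = 13/32 = 0.4062
z(H) = 0.237
z(FA) = -0.237
d' = z(H) − z(FA) = 0.237 − (-0.237) = 0.474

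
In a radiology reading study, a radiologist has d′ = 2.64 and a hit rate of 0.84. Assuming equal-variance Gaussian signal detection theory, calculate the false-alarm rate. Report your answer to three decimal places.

z(hit rate) = z(0.84) = 0.9945
z(FA) = z(H) − d' = 0.9945 − 2.64 = -1.6455
false-alarm rate = Φ(-1.6455) = 0.0499

false-alarm rate = 0.050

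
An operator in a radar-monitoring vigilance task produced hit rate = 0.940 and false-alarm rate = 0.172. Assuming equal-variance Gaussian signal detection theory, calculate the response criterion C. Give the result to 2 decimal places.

z(0.940) = 1.5548, z(0.172) = -0.9463
c = −½·[z(H) + z(FA)] = −0.5 × (1.5548 + (-0.9463)) = -0.30425

C = -0.30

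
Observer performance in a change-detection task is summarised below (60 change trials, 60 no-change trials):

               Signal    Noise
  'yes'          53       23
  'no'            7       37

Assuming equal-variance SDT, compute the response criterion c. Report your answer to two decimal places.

c = -0.45

H = 53/60 = 0.8833
FA = 23/60 = 0.3833
z(0.8833) = 1.1916, z(0.3833) = -0.2968
c = −½·[z(H) + z(FA)] = −0.5 × (1.1916 + (-0.2968)) = -0.4474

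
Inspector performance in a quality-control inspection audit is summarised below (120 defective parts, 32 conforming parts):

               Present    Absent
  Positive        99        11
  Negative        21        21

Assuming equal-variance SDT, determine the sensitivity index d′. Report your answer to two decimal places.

H = 99/120 = 0.8250
FA = 11/32 = 0.3438
Φ⁻¹(H) = 0.9346
Φ⁻¹(FA) = -0.4021
d' = z(H) − z(FA) = 0.9346 − (-0.4021) = 1.3367

d′ = 1.34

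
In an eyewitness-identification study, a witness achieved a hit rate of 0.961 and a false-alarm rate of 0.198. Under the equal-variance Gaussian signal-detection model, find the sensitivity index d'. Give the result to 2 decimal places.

d' = 2.61

z(0.961) = 1.7624, z(0.198) = -0.8488
d' = z(H) − z(FA) = 1.7624 − (-0.8488) = 2.6112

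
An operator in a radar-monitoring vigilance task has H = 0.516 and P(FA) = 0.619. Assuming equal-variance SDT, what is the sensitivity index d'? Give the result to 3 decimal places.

d' = -0.263

Φ⁻¹(H) = 0.0401
Φ⁻¹(FA) = 0.3029
d' = z(H) − z(FA) = 0.0401 − 0.3029 = -0.2628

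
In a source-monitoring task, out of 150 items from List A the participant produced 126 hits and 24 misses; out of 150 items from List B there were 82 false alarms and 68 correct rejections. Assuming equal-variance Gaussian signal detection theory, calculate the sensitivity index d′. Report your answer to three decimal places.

d′ = 0.877

H = 126/150 = 0.8400
FA = 82/150 = 0.5467
z(0.8400) = 0.9945, z(0.5467) = 0.1173
d' = z(H) − z(FA) = 0.9945 − 0.1173 = 0.8772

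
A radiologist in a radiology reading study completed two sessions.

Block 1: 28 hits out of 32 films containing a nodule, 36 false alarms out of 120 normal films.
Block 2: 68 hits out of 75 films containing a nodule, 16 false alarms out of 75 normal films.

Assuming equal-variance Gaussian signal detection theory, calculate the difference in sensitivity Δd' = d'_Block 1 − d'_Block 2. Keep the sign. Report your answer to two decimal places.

Δd' = -0.44

Block 1: z(0.8750) = 1.150, z(0.3000) = -0.524, d' = 1.674
Block 2: z(0.9067) = 1.321, z(0.2133) = -0.795, d' = 2.116
Δd' = d'_Block 1 − d'_Block 2 = 1.674 − 2.116 = -0.442
Block 2 has the higher sensitivity.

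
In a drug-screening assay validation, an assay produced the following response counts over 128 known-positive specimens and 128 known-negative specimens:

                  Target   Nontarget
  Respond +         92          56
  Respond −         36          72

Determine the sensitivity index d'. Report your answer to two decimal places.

d' = 0.74

H = 92/128 = 0.7188
FA = 56/128 = 0.4375
z(H) = z(0.7188) = 0.5793
z(FA) = z(0.4375) = -0.1573
d' = z(H) − z(FA) = 0.5793 − (-0.1573) = 0.7366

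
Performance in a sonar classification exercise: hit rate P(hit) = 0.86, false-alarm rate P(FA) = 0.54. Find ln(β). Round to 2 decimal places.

ln β = -0.58

Φ⁻¹(0.86) = 1.080, Φ⁻¹(0.54) = 0.100
ln β = −½·[z(H)² − z(FA)²] = −0.5 × (1.166 − 0.010) = -0.578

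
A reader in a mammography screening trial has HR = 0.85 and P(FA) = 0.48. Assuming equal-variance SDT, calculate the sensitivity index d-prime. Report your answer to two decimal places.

d-prime = 1.09

z(H) = 1.036
z(FA) = -0.050
d' = z(H) − z(FA) = 1.036 − (-0.050) = 1.086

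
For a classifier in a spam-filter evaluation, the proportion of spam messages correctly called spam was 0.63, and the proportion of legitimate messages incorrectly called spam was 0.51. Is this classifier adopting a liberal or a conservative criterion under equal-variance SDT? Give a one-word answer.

z(H) = 0.332, z(FA) = 0.025
c = −½·(z(H) + z(FA)) = -0.1785
c < 0 → liberal criterion (biased toward responding “yes”).

liberal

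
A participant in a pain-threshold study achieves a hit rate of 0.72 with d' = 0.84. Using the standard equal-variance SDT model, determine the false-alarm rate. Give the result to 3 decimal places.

false-alarm rate = 0.399

z(hit rate) = z(0.72) = 0.5828
z(FA) = z(H) − d' = 0.5828 − 0.84 = -0.2572
false-alarm rate = Φ(-0.2572) = 0.3985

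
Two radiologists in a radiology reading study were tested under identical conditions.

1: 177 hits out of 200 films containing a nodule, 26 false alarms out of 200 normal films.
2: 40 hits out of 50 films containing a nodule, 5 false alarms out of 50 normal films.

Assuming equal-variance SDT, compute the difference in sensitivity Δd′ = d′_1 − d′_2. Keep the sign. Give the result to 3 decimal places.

1: z(0.8850) = 1.2004, z(0.1300) = -1.1264, d' = 2.3268
2: z(0.8000) = 0.8416, z(0.1000) = -1.2816, d' = 2.1232
Δd' = d'_1 − d'_2 = 2.3268 − 2.1232 = 0.2036
1 has the higher sensitivity.

Δd′ = 0.204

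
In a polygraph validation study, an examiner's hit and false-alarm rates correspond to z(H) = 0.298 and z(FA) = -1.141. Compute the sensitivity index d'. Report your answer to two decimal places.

d' = 1.44

d' = z(H) − z(FA) = 0.298 − (-1.141) = 1.439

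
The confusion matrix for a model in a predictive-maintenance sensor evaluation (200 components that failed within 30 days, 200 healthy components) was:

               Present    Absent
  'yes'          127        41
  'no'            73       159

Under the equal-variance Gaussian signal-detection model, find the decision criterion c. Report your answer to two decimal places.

c = 0.24

H = 127/200 = 0.6350
FA = 41/200 = 0.2050
z(H) = z(0.6350) = 0.3451
z(FA) = z(0.2050) = -0.8239
c = −½·[z(H) + z(FA)] = −0.5 × (0.3451 + (-0.8239)) = 0.2394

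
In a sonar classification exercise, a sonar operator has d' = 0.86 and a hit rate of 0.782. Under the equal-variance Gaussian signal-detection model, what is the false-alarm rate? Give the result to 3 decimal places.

z(hit rate) = z(0.782) = 0.7790
z(FA) = z(H) − d' = 0.7790 − 0.86 = -0.0810
false-alarm rate = Φ(-0.0810) = 0.4677

false-alarm rate = 0.468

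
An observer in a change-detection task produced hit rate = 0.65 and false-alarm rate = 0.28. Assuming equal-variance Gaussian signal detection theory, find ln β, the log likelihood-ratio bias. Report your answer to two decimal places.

z(0.65) = 0.385, z(0.28) = -0.583
ln β = −½·[z(H)² − z(FA)²] = −0.5 × (0.148 − 0.340) = 0.096

ln β = 0.10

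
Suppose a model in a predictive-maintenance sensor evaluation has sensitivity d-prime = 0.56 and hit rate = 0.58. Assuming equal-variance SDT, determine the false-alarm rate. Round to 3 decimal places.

false-alarm rate = 0.360

z(hit rate) = z(0.58) = 0.2019
z(FA) = z(H) − d' = 0.2019 − 0.56 = -0.3581
false-alarm rate = Φ(-0.3581) = 0.3601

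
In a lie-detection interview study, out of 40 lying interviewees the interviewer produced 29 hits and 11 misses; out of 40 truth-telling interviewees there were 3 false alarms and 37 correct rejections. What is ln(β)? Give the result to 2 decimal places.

ln β = 0.86

H = 29/40 = 0.7250
FA = 3/40 = 0.0750
z(H) = 0.598
z(FA) = -1.440
ln β = −½·[z(H)² − z(FA)²] = −0.5 × (0.358 − 2.074) = 0.858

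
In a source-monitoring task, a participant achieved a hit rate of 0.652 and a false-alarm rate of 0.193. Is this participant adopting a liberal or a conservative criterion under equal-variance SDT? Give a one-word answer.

z(H) = 0.391, z(FA) = -0.867
c = −½·(z(H) + z(FA)) = 0.238
c > 0 → conservative criterion (biased toward responding “no”).

conservative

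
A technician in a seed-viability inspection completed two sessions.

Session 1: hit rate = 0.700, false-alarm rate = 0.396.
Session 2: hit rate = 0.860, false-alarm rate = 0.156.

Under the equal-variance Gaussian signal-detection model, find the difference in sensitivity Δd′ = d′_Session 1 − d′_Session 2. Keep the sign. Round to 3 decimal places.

Δd′ = -1.303

Session 1: z(0.700) = 0.5244, z(0.396) = -0.2637, d' = 0.7881
Session 2: z(0.860) = 1.0803, z(0.156) = -1.0110, d' = 2.0913
Δd' = d'_Session 1 − d'_Session 2 = 0.7881 − 2.0913 = -1.3032
Session 2 has the higher sensitivity.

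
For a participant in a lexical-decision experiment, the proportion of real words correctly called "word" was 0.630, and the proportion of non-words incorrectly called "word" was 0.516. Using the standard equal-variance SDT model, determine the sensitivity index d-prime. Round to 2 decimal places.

d-prime = 0.29

Φ⁻¹(H) = Φ⁻¹(0.630) = 0.3319
Φ⁻¹(FA) = Φ⁻¹(0.516) = 0.0401
d' = z(H) − z(FA) = 0.3319 − 0.0401 = 0.2918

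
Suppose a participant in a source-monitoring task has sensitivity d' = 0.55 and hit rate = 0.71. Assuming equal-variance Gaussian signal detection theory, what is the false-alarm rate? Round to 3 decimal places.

z(hit rate) = z(0.71) = 0.5534
z(FA) = z(H) − d' = 0.5534 − 0.55 = 0.0034
false-alarm rate = Φ(0.0034) = 0.5014

false-alarm rate = 0.501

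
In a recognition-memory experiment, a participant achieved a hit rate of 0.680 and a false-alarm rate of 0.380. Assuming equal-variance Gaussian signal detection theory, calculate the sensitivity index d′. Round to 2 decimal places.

z(H) = 0.4677
z(FA) = -0.3055
d' = z(H) − z(FA) = 0.4677 − (-0.3055) = 0.7732

d′ = 0.77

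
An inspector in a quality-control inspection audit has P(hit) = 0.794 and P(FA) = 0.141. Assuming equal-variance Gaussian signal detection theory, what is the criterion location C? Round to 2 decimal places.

z(H) = z(0.794) = 0.8204
z(FA) = z(0.141) = -1.0758
c = −½·[z(H) + z(FA)] = −0.5 × (0.8204 + (-1.0758)) = 0.1277

C = 0.13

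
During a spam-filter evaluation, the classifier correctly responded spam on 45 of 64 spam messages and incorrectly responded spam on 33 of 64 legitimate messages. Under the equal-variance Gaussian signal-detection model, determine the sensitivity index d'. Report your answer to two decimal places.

d' = 0.49

H = 45/64 = 0.7031
FA = 33/64 = 0.5156
Φ⁻¹(H) = Φ⁻¹(0.7031) = 0.533
Φ⁻¹(FA) = Φ⁻¹(0.5156) = 0.039
d' = z(H) − z(FA) = 0.533 − 0.039 = 0.494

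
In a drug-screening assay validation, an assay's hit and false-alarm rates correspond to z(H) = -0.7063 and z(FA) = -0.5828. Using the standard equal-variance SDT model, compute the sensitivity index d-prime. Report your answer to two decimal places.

d' = z(H) − z(FA) = -0.7063 − (-0.5828) = -0.1235

d-prime = -0.12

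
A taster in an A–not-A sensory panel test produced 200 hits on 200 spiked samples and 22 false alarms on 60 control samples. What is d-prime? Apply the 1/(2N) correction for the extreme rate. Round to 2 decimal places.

d-prime = 3.15

The hit rate is 200/200 = 1, so apply the 1/(2N) correction: H → 1 − 1/(2·200) = 0.99750.
z(H) = z(0.99750) = 2.807
z(FA) = z(0.36667) = -0.341
d' = 2.807 − (-0.341) = 3.148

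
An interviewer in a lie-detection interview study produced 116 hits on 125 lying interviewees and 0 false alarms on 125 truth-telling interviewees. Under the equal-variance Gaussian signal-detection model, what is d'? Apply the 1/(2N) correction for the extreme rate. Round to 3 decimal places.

The false-alarm rate is 0/125 = 0, so apply the 1/(2N) correction: FA → 1/(2·125) = 0.00400.
z(H) = z(0.92800) = 1.4611
z(FA) = z(0.00400) = -2.6521
d' = 1.4611 − (-2.6521) = 4.1132

d' = 4.113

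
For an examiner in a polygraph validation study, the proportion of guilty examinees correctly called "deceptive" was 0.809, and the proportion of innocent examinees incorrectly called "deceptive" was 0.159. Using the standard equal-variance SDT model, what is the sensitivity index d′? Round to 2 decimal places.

z(H) = z(0.809) = 0.8742
z(FA) = z(0.159) = -0.9986
d' = z(H) − z(FA) = 0.8742 − (-0.9986) = 1.8728

d′ = 1.87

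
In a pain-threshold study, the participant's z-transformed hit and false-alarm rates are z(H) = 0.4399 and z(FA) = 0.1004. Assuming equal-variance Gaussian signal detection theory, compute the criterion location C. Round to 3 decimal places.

c = −½·[z(H) + z(FA)] = −½·(0.4399 + 0.1004) = -0.27015
c < 0: the participant has a liberal response bias.

C = -0.270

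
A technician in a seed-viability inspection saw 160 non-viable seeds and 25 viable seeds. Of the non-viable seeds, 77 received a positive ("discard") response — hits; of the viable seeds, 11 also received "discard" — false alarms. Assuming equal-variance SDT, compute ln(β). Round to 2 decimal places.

H = 77/160 = 0.4813
FA = 11/25 = 0.4400
z(H) = -0.047
z(FA) = -0.151
ln β = −½·[z(H)² − z(FA)²] = −0.5 × (0.002 − 0.023) = 0.0105

ln β = 0.01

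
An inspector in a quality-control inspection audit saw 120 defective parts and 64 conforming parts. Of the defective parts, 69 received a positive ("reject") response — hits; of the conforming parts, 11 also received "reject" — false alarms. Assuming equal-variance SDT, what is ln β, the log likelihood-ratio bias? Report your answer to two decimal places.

H = 69/120 = 0.5750
FA = 11/64 = 0.1719
z(H) = z(0.5750) = 0.189
z(FA) = z(0.1719) = -0.947
ln β = −½·[z(H)² − z(FA)²] = −0.5 × (0.036 − 0.897) = 0.4305

ln β = 0.43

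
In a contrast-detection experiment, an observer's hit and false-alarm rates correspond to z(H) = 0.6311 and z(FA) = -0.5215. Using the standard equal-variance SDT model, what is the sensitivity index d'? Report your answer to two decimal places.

d' = z(H) − z(FA) = 0.6311 − (-0.5215) = 1.1526

d' = 1.15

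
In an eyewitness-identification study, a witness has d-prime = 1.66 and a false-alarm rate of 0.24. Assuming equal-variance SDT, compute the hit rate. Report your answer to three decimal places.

hit rate = 0.830

z(false-alarm rate) = z(0.24) = -0.7063
z(H) = z(FA) + d' = -0.7063 + 1.66 = 0.9537
hit rate = Φ(0.9537) = 0.8299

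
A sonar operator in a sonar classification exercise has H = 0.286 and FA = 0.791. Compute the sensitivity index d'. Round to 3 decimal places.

z(0.286) = -0.5651, z(0.791) = 0.8099
d' = z(H) − z(FA) = -0.5651 − 0.8099 = -1.3750

d' = -1.375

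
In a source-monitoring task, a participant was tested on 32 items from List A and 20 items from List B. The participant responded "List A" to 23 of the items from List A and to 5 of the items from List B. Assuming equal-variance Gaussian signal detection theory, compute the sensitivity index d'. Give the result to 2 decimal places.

H = 23/32 = 0.7188
FA = 5/20 = 0.2500
z(H) = 0.5793
z(FA) = -0.6745
d' = z(H) − z(FA) = 0.5793 − (-0.6745) = 1.2538

d' = 1.25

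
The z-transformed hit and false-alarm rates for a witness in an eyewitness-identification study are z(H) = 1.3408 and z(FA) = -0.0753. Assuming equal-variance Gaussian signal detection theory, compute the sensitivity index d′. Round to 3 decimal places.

d′ = 1.416

d' = z(H) − z(FA) = 1.3408 − (-0.0753) = 1.4161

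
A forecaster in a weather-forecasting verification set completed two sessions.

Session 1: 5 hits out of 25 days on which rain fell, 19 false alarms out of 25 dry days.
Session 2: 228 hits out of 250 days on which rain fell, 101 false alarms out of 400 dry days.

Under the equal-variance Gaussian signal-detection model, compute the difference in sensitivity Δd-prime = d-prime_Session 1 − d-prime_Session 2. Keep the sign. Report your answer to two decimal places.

Δd-prime = -3.57

Session 1: z(0.2000) = -0.842, z(0.7600) = 0.706, d' = -1.548
Session 2: z(0.9120) = 1.353, z(0.2525) = -0.667, d' = 2.020
Δd' = d'_Session 1 − d'_Session 2 = -1.548 − 2.020 = -3.568
Session 2 has the higher sensitivity.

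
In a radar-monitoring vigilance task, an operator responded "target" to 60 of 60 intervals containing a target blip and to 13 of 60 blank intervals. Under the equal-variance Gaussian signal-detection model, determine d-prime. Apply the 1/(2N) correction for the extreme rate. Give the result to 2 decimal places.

d-prime = 3.18

The hit rate is 60/60 = 1, so apply the 1/(2N) correction: H → 1 − 1/(2·60) = 0.99167.
z(H) = z(0.99167) = 2.394
z(FA) = z(0.21667) = -0.783
d' = 2.394 − (-0.783) = 3.177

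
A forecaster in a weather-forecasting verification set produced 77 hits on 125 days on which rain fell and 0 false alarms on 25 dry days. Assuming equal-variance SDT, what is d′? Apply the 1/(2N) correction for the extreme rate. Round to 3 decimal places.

The false-alarm rate is 0/25 = 0, so apply the 1/(2N) correction: FA → 1/(2·25) = 0.02000.
z(H) = z(0.61600) = 0.2950
z(FA) = z(0.02000) = -2.0537
d' = 0.2950 − (-2.0537) = 2.3487

d′ = 2.349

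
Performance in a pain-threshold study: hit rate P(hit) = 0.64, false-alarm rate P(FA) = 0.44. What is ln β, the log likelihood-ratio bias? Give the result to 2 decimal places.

ln β = -0.05

z(0.64) = 0.358, z(0.44) = -0.151
ln β = −½·[z(H)² − z(FA)²] = −0.5 × (0.128 − 0.023) = -0.0525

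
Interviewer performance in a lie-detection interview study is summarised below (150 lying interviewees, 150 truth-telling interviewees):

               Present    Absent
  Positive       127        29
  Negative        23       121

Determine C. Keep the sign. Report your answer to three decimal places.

C = -0.078

H = 127/150 = 0.8467
FA = 29/150 = 0.1933
z(H) = z(0.8467) = 1.0224
z(FA) = z(0.1933) = -0.8658
c = −½·[z(H) + z(FA)] = −0.5 × (1.0224 + (-0.8658)) = -0.0783
c < 0: the interviewer has a liberal response bias.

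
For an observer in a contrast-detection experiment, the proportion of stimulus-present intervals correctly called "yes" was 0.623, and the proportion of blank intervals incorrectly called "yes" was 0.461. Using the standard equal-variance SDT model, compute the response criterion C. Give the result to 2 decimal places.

z(H) = z(0.623) = 0.313
z(FA) = z(0.461) = -0.098
c = −½·[z(H) + z(FA)] = −0.5 × (0.313 + (-0.098)) = -0.1075
c < 0: the observer has a liberal response bias.

C = -0.11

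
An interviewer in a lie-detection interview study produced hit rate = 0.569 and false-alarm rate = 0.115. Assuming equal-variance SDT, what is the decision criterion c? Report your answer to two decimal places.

Φ⁻¹(H) = Φ⁻¹(0.569) = 0.174
Φ⁻¹(FA) = Φ⁻¹(0.115) = -1.200
c = −½·[z(H) + z(FA)] = −0.5 × (0.174 + (-1.200)) = 0.513

c = 0.51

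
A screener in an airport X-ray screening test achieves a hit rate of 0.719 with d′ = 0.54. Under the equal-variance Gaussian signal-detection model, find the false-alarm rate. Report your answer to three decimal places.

z(hit rate) = z(0.719) = 0.5799
z(FA) = z(H) − d' = 0.5799 − 0.54 = 0.0399
false-alarm rate = Φ(0.0399) = 0.5159

false-alarm rate = 0.516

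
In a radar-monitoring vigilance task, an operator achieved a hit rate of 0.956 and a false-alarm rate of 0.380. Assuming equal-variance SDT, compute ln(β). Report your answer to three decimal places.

z(H) = 1.7060
z(FA) = -0.3055
ln β = −½·[z(H)² − z(FA)²] = −0.5 × (2.9104 − 0.0933) = -1.40855

ln β = -1.409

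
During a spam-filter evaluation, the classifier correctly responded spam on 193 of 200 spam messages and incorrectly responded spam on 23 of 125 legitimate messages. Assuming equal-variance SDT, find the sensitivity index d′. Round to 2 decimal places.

H = 193/200 = 0.9650
FA = 23/125 = 0.1840
z(H) = z(0.9650) = 1.8119
z(FA) = z(0.1840) = -0.9002
d' = z(H) − z(FA) = 1.8119 − (-0.9002) = 2.7121

d′ = 2.71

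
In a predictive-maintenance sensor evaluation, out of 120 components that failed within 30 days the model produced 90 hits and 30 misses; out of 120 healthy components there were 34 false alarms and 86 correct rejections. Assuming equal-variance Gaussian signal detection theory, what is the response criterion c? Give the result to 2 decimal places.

c = -0.05

H = 90/120 = 0.7500
FA = 34/120 = 0.2833
z(0.7500) = 0.6745, z(0.2833) = -0.5731
c = −½·[z(H) + z(FA)] = −0.5 × (0.6745 + (-0.5731)) = -0.0507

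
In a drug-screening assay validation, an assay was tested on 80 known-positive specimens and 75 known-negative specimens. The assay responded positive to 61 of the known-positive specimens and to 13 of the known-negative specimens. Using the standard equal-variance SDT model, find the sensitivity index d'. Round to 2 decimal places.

H = 61/80 = 0.7625
FA = 13/75 = 0.1733
z(H) = z(0.7625) = 0.7144
z(FA) = z(0.1733) = -0.9412
d' = z(H) − z(FA) = 0.7144 − (-0.9412) = 1.6556

d' = 1.66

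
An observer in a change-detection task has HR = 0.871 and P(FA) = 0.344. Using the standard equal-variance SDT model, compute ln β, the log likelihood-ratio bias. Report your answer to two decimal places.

ln β = -0.56

Φ⁻¹(0.871) = 1.131, Φ⁻¹(0.344) = -0.402
ln β = −½·[z(H)² − z(FA)²] = −0.5 × (1.279 − 0.162) = -0.5585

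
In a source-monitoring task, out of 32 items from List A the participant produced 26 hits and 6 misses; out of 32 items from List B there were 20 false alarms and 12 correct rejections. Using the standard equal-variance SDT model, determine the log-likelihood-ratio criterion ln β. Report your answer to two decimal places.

H = 26/32 = 0.8125
FA = 20/32 = 0.6250
z(0.8125) = 0.887, z(0.6250) = 0.319
ln β = −½·[z(H)² − z(FA)²] = −0.5 × (0.787 − 0.102) = -0.3425

ln β = -0.34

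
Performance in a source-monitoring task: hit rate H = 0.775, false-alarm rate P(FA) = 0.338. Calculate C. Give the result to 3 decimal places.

Φ⁻¹(H) = 0.7554
Φ⁻¹(FA) = -0.4179
c = −½·[z(H) + z(FA)] = −0.5 × (0.7554 + (-0.4179)) = -0.16875
c < 0: the participant has a liberal response bias.

C = -0.169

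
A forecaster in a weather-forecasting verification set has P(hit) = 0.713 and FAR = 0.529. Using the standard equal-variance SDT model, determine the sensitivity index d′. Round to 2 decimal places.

d′ = 0.49

z(0.713) = 0.5622, z(0.529) = 0.0728
d' = z(H) − z(FA) = 0.5622 − 0.0728 = 0.4894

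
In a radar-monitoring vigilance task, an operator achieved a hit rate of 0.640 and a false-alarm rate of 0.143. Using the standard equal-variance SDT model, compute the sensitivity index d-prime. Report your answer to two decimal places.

z(H) = z(0.640) = 0.358
z(FA) = z(0.143) = -1.067
d' = z(H) − z(FA) = 0.358 − (-1.067) = 1.425

d-prime = 1.43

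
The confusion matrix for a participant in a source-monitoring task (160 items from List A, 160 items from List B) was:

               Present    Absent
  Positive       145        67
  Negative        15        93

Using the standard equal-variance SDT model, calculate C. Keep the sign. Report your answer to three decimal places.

H = 145/160 = 0.9062
FA = 67/160 = 0.4188
z(0.9062) = 1.3177, z(0.4188) = -0.2050
c = −½·[z(H) + z(FA)] = −0.5 × (1.3177 + (-0.2050)) = -0.55635

C = -0.556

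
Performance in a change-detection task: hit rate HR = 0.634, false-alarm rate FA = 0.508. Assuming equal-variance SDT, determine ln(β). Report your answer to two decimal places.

ln β = -0.06

Φ⁻¹(0.634) = 0.342, Φ⁻¹(0.508) = 0.020
ln β = −½·[z(H)² − z(FA)²] = −0.5 × (0.117 − 0.000) = -0.0585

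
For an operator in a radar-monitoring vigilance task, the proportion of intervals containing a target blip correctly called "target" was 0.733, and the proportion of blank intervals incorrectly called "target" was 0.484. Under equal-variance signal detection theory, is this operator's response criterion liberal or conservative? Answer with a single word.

z(H) = 0.622, z(FA) = -0.040
c = −½·(z(H) + z(FA)) = -0.291
c < 0 → liberal criterion (biased toward responding “yes”).

liberal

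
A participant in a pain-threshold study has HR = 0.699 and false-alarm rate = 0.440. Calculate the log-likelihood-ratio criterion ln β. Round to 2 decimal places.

ln β = -0.12

z(H) = z(0.699) = 0.522
z(FA) = z(0.440) = -0.151
ln β = −½·[z(H)² − z(FA)²] = −0.5 × (0.272 − 0.023) = -0.1245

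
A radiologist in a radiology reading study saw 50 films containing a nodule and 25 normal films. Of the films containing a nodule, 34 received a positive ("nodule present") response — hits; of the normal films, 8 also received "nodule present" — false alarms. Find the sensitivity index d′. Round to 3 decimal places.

H = 34/50 = 0.6800
FA = 8/25 = 0.3200
Φ⁻¹(H) = 0.4677
Φ⁻¹(FA) = -0.4677
d' = z(H) − z(FA) = 0.4677 − (-0.4677) = 0.9354

d′ = 0.935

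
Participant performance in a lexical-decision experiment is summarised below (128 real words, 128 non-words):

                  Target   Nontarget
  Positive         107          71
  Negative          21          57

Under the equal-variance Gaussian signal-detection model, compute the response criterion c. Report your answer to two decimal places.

H = 107/128 = 0.8359
FA = 71/128 = 0.5547
z(H) = 0.9777
z(FA) = 0.1375
c = −½·[z(H) + z(FA)] = −0.5 × (0.9777 + 0.1375) = -0.5576
c < 0: the participant has a liberal response bias.

c = -0.56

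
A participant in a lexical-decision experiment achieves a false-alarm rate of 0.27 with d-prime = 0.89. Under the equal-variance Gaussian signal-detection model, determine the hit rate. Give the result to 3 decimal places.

z(false-alarm rate) = z(0.27) = -0.6128
z(H) = z(FA) + d' = -0.6128 + 0.89 = 0.2772
hit rate = Φ(0.2772) = 0.6092

hit rate = 0.609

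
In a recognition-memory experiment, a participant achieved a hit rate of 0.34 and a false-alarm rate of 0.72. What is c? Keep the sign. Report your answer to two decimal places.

c = -0.09

Φ⁻¹(H) = -0.4125
Φ⁻¹(FA) = 0.5828
c = −½·[z(H) + z(FA)] = −0.5 × (-0.4125 + 0.5828) = -0.08515
c < 0: the participant has a liberal response bias.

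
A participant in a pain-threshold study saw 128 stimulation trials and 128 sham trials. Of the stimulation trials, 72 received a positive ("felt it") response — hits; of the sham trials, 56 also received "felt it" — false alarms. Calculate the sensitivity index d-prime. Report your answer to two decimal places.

H = 72/128 = 0.5625
FA = 56/128 = 0.4375
z(0.5625) = 0.157, z(0.4375) = -0.157
d' = z(H) − z(FA) = 0.157 − (-0.157) = 0.314

d-prime = 0.31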